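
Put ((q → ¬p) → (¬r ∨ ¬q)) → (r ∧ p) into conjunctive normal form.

r ∧ (q ∨ p)

((q → ¬p) → (¬r ∨ ¬q)) → (r ∧ p)
≡ ¬((q → ¬p) → (¬r ∨ ¬q)) ∨ (r ∧ p)   — eliminate →
≡ ¬(¬(q → ¬p) ∨ ¬r ∨ ¬q) ∨ (r ∧ p)   — eliminate →
≡ ¬(¬(¬q ∨ ¬p) ∨ ¬r ∨ ¬q) ∨ (r ∧ p)   — eliminate →
≡ (¬¬(¬q ∨ ¬p) ∧ ¬¬r ∧ ¬¬q) ∨ (r ∧ p)   — De Morgan
≡ ((¬q ∨ ¬p) ∧ ¬¬r ∧ ¬¬q) ∨ (r ∧ p)   — double negation
≡ ((¬q ∨ ¬p) ∧ r ∧ ¬¬q) ∨ (r ∧ p)   — double negation
≡ ((¬q ∨ ¬p) ∧ r ∧ q) ∨ (r ∧ p)   — double negation
≡ (¬q ∨ ¬p ∨ r) ∧ (¬q ∨ ¬p ∨ p) ∧ (r ∨ r) ∧ (r ∨ p) ∧ (q ∨ r) ∧ (q ∨ p)   — distribute ∨ over ∧
≡ r ∧ (q ∨ p)   — simplify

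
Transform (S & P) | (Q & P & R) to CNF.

(S | Q) & (S | R) & P

(S & P) | (Q & P & R)
≡ (S | Q) & (S | P) & (S | R) & (P | Q) & (P | P) & (P | R)
≡ (S | Q) & (S | R) & P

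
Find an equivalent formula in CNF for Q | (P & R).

Q | (P & R)
≡ (Q | P) & (Q | R)   [distribute | over &]

(Q | P) & (Q | R)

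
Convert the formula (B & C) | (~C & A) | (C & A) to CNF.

(B & C) | (~C & A) | (C & A)
≡ (B | ~C | C) & (B | ~C | A) & (B | A | C) & (B | A | A) & (C | ~C | C) & (C | ~C | A) & (C | A | C) & (C | A | A)
≡ (B | A) & (C | A)

(B | A) & (C | A)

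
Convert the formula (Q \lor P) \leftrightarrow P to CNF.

(Q \lor P) \leftrightarrow P
≡ ((Q \lor P) \to P) \land (P \to (Q \lor P))   [eliminate \leftrightarrow]
≡ (\lnot (Q \lor P) \lor P) \land (P \to (Q \lor P))   [eliminate \to]
≡ (\lnot (Q \lor P) \lor P) \land (\lnot P \lor Q \lor P)   [eliminate \to]
≡ ((\lnot Q \land \lnot P) \lor P) \land (\lnot P \lor Q \lor P)   [De Morgan]
≡ (\lnot Q \lor P) \land (\lnot P \lor P) \land (\lnot P \lor Q \lor P)   [distribute \lor over \land]
≡ \lnot Q \lor P   [simplify]

\lnot Q \lor P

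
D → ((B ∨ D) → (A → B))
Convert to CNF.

D → ((B ∨ D) → (A → B))
≡ ¬D ∨ ((B ∨ D) → (A → B))   [eliminate →]
≡ ¬D ∨ ¬(B ∨ D) ∨ (A → B)   [eliminate →]
≡ ¬D ∨ ¬(B ∨ D) ∨ ¬A ∨ B   [eliminate →]
≡ ¬D ∨ (¬B ∧ ¬D) ∨ ¬A ∨ B   [De Morgan]
≡ (¬D ∨ ¬B ∨ ¬A ∨ B) ∧ (¬D ∨ ¬D ∨ ¬A ∨ B)   [distribute ∨ over ∧]
≡ ¬D ∨ ¬A ∨ B   [simplify]

¬D ∨ ¬A ∨ B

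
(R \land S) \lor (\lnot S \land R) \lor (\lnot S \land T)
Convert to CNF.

(R \lor \lnot S) \land (R \lor T)

(R \land S) \lor (\lnot S \land R) \lor (\lnot S \land T)
≡ (R \lor \lnot S \lor \lnot S) \land (R \lor \lnot S \lor T) \land (R \lor R \lor \lnot S) \land (R \lor R \lor T) \land (S \lor \lnot S \lor \lnot S) \land (S \lor \lnot S \lor T) \land (S \lor R \lor \lnot S) \land (S \lor R \lor T)   [distribute \lor over \land]
≡ (R \lor \lnot S) \land (R \lor T)   [simplify]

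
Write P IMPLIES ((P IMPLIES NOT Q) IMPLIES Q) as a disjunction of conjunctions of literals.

NOT P OR Q

P IMPLIES ((P IMPLIES NOT Q) IMPLIES Q)
≡ NOT P OR ((P IMPLIES NOT Q) IMPLIES Q)
≡ NOT P OR NOT (P IMPLIES NOT Q) OR Q
≡ NOT P OR NOT (NOT P OR NOT Q) OR Q
≡ NOT P OR (NOT NOT P AND NOT NOT Q) OR Q
≡ NOT P OR (P AND NOT NOT Q) OR Q
≡ NOT P OR (P AND Q) OR Q
≡ NOT P OR Q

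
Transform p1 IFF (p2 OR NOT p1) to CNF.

p1 IFF (p2 OR NOT p1)
≡ (p1 IMPLIES (p2 OR NOT p1)) AND ((p2 OR NOT p1) IMPLIES p1)
≡ (NOT p1 OR p2 OR NOT p1) AND ((p2 OR NOT p1) IMPLIES p1)
≡ (NOT p1 OR p2 OR NOT p1) AND (NOT (p2 OR NOT p1) OR p1)
≡ (NOT p1 OR p2 OR NOT p1) AND ((NOT p2 AND NOT NOT p1) OR p1)
≡ (NOT p1 OR p2 OR NOT p1) AND ((NOT p2 AND p1) OR p1)
≡ (NOT p1 OR p2 OR NOT p1) AND (NOT p2 OR p1) AND (p1 OR p1)
≡ (NOT p1 OR p2) AND p1

(NOT p1 OR p2) AND p1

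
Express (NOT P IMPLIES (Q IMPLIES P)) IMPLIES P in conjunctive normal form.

Q OR P

(NOT P IMPLIES (Q IMPLIES P)) IMPLIES P
≡ NOT (NOT P IMPLIES (Q IMPLIES P)) OR P
≡ NOT (NOT NOT P OR (Q IMPLIES P)) OR P
≡ NOT (NOT NOT P OR NOT Q OR P) OR P
≡ (NOT NOT NOT P AND NOT NOT Q AND NOT P) OR P
≡ (NOT P AND NOT NOT Q AND NOT P) OR P
≡ (NOT P AND Q AND NOT P) OR P
≡ (NOT P OR P) AND (Q OR P) AND (NOT P OR P)
≡ Q OR P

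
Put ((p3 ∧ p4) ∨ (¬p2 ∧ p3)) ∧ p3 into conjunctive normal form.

((p3 ∧ p4) ∨ (¬p2 ∧ p3)) ∧ p3
⇔ (p3 ∨ ¬p2) ∧ (p3 ∨ p3) ∧ (p4 ∨ ¬p2) ∧ (p4 ∨ p3) ∧ p3   [distribute ∨ over ∧]
⇔ p3 ∧ (p4 ∨ ¬p2)   [simplify]

p3 ∧ (p4 ∨ ¬p2)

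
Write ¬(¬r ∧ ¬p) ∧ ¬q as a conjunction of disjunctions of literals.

¬(¬r ∧ ¬p) ∧ ¬q
⇔ (¬¬r ∨ ¬¬p) ∧ ¬q
⇔ (r ∨ ¬¬p) ∧ ¬q
⇔ (r ∨ p) ∧ ¬q

(r ∨ p) ∧ ¬q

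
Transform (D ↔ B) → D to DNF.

(B ∧ ¬D) ∨ D

(D ↔ B) → D
≡ ¬(D ↔ B) ∨ D
≡ ¬((D → B) ∧ (B → D)) ∨ D
≡ ¬((¬D ∨ B) ∧ (B → D)) ∨ D
≡ ¬((¬D ∨ B) ∧ (¬B ∨ D)) ∨ D
≡ ¬(¬D ∨ B) ∨ ¬(¬B ∨ D) ∨ D
≡ (¬¬D ∧ ¬B) ∨ ¬(¬B ∨ D) ∨ D
≡ (D ∧ ¬B) ∨ ¬(¬B ∨ D) ∨ D
≡ (D ∧ ¬B) ∨ (¬¬B ∧ ¬D) ∨ D
≡ (D ∧ ¬B) ∨ (B ∧ ¬D) ∨ D
≡ (B ∧ ¬D) ∨ D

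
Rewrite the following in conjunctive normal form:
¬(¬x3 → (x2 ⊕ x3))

¬(¬x3 → (x2 ⊕ x3))
≡ ¬(¬¬x3 ∨ (x2 ⊕ x3))   [eliminate →]
≡ ¬(¬¬x3 ∨ ((x2 ∨ x3) ∧ ¬(x2 ∧ x3)))   [expand ⊕]
≡ ¬¬¬x3 ∧ ¬((x2 ∨ x3) ∧ ¬(x2 ∧ x3))   [De Morgan]
≡ ¬x3 ∧ ¬((x2 ∨ x3) ∧ ¬(x2 ∧ x3))   [double negation]
≡ ¬x3 ∧ (¬(x2 ∨ x3) ∨ ¬¬(x2 ∧ x3))   [De Morgan]
≡ ¬x3 ∧ ((¬x2 ∧ ¬x3) ∨ ¬¬(x2 ∧ x3))   [De Morgan]
≡ ¬x3 ∧ ((¬x2 ∧ ¬x3) ∨ (x2 ∧ x3))   [double negation]
≡ ¬x3 ∧ (¬x2 ∨ x2) ∧ (¬x2 ∨ x3) ∧ (¬x3 ∨ x2) ∧ (¬x3 ∨ x3)   [distribute ∨ over ∧]
≡ ¬x3 ∧ (¬x2 ∨ x3)   [simplify]

¬x3 ∧ (¬x2 ∨ x3)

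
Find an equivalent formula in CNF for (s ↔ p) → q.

(s ↔ p) → q
⇔ ¬(s ↔ p) ∨ q   [eliminate →]
⇔ ¬((s → p) ∧ (p → s)) ∨ q   [eliminate ↔]
⇔ ¬((¬s ∨ p) ∧ (p → s)) ∨ q   [eliminate →]
⇔ ¬((¬s ∨ p) ∧ (¬p ∨ s)) ∨ q   [eliminate →]
⇔ ¬(¬s ∨ p) ∨ ¬(¬p ∨ s) ∨ q   [De Morgan]
⇔ (¬¬s ∧ ¬p) ∨ ¬(¬p ∨ s) ∨ q   [De Morgan]
⇔ (s ∧ ¬p) ∨ ¬(¬p ∨ s) ∨ q   [double negation]
⇔ (s ∧ ¬p) ∨ (¬¬p ∧ ¬s) ∨ q   [De Morgan]
⇔ (s ∧ ¬p) ∨ (p ∧ ¬s) ∨ q   [double negation]
⇔ (s ∨ p ∨ q) ∧ (s ∨ ¬s ∨ q) ∧ (¬p ∨ p ∨ q) ∧ (¬p ∨ ¬s ∨ q)   [distribute ∨ over ∧]
⇔ (s ∨ p ∨ q) ∧ (¬p ∨ ¬s ∨ q)   [simplify]

(s ∨ p ∨ q) ∧ (¬p ∨ ¬s ∨ q)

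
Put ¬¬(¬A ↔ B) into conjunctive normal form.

(A ∨ B) ∧ (¬B ∨ ¬A)

¬¬(¬A ↔ B)
= ¬¬((¬A → B) ∧ (B → ¬A))   (eliminate ↔)
= ¬¬((¬¬A ∨ B) ∧ (B → ¬A))   (eliminate →)
= ¬¬((¬¬A ∨ B) ∧ (¬B ∨ ¬A))   (eliminate →)
= (¬¬A ∨ B) ∧ (¬B ∨ ¬A)   (double negation)
= (A ∨ B) ∧ (¬B ∨ ¬A)   (double negation)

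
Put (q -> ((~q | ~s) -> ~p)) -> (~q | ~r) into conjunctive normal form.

(q -> ((~q | ~s) -> ~p)) -> (~q | ~r)
≡ ~(q -> ((~q | ~s) -> ~p)) | ~q | ~r   [eliminate ->]
≡ ~(~q | ((~q | ~s) -> ~p)) | ~q | ~r   [eliminate ->]
≡ ~(~q | ~(~q | ~s) | ~p) | ~q | ~r   [eliminate ->]
≡ (~~q & ~~(~q | ~s) & ~~p) | ~q | ~r   [De Morgan]
≡ (q & ~~(~q | ~s) & ~~p) | ~q | ~r   [double negation]
≡ (q & (~q | ~s) & ~~p) | ~q | ~r   [double negation]
≡ (q & (~q | ~s) & p) | ~q | ~r   [double negation]
≡ (q | ~q | ~r) & (~q | ~s | ~q | ~r) & (p | ~q | ~r)   [distribute | over &]
≡ (~q | ~s | ~r) & (p | ~q | ~r)   [simplify]

(~q | ~s | ~r) & (p | ~q | ~r)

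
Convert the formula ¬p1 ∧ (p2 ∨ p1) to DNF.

¬p1 ∧ p2

¬p1 ∧ (p2 ∨ p1)
⇔ (¬p1 ∧ p2) ∨ (¬p1 ∧ p1)   — distribute ∧ over ∨
⇔ ¬p1 ∧ p2   — simplify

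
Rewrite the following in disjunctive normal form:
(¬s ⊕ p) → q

(s ∧ ¬p) ∨ (p ∧ ¬s) ∨ q

(¬s ⊕ p) → q
= ¬(¬s ⊕ p) ∨ q   [eliminate →]
= ¬((¬s ∧ ¬p) ∨ (¬¬s ∧ p)) ∨ q   [expand ⊕]
= (¬(¬s ∧ ¬p) ∧ ¬(¬¬s ∧ p)) ∨ q   [De Morgan]
= ((¬¬s ∨ ¬¬p) ∧ ¬(¬¬s ∧ p)) ∨ q   [De Morgan]
= ((s ∨ ¬¬p) ∧ ¬(¬¬s ∧ p)) ∨ q   [double negation]
= ((s ∨ p) ∧ ¬(¬¬s ∧ p)) ∨ q   [double negation]
= ((s ∨ p) ∧ (¬¬¬s ∨ ¬p)) ∨ q   [De Morgan]
= ((s ∨ p) ∧ (¬s ∨ ¬p)) ∨ q   [double negation]
= (s ∧ ¬s) ∨ (s ∧ ¬p) ∨ (p ∧ ¬s) ∨ (p ∧ ¬p) ∨ q   [distribute ∧ over ∨]
= (s ∧ ¬p) ∨ (p ∧ ¬s) ∨ q   [simplify]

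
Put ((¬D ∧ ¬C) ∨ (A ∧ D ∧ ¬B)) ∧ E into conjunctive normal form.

(¬D ∨ A) ∧ (¬D ∨ ¬B) ∧ (¬C ∨ A) ∧ (¬C ∨ D) ∧ (¬C ∨ ¬B) ∧ E

((¬D ∧ ¬C) ∨ (A ∧ D ∧ ¬B)) ∧ E
≡ (¬D ∨ A) ∧ (¬D ∨ D) ∧ (¬D ∨ ¬B) ∧ (¬C ∨ A) ∧ (¬C ∨ D) ∧ (¬C ∨ ¬B) ∧ E   [distribute ∨ over ∧]
≡ (¬D ∨ A) ∧ (¬D ∨ ¬B) ∧ (¬C ∨ A) ∧ (¬C ∨ D) ∧ (¬C ∨ ¬B) ∧ E   [simplify]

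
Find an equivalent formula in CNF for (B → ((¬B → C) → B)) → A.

(B → ((¬B → C) → B)) → A
≡ ¬(B → ((¬B → C) → B)) ∨ A   [eliminate →]
≡ ¬(¬B ∨ ((¬B → C) → B)) ∨ A   [eliminate →]
≡ ¬(¬B ∨ ¬(¬B → C) ∨ B) ∨ A   [eliminate →]
≡ ¬(¬B ∨ ¬(¬¬B ∨ C) ∨ B) ∨ A   [eliminate →]
≡ (¬¬B ∧ ¬¬(¬¬B ∨ C) ∧ ¬B) ∨ A   [De Morgan]
≡ (B ∧ ¬¬(¬¬B ∨ C) ∧ ¬B) ∨ A   [double negation]
≡ (B ∧ (¬¬B ∨ C) ∧ ¬B) ∨ A   [double negation]
≡ (B ∧ (B ∨ C) ∧ ¬B) ∨ A   [double negation]
≡ (B ∨ A) ∧ (B ∨ C ∨ A) ∧ (¬B ∨ A)   [distribute ∨ over ∧]
≡ (B ∨ A) ∧ (¬B ∨ A)   [simplify]

(B ∨ A) ∧ (¬B ∨ A)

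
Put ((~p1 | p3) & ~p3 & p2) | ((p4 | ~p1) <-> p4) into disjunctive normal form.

((~p1 | p3) & ~p3 & p2) | ((p4 | ~p1) <-> p4)
≡ ((~p1 | p3) & ~p3 & p2) | (((p4 | ~p1) -> p4) & (p4 -> (p4 | ~p1)))   — eliminate <->
≡ ((~p1 | p3) & ~p3 & p2) | ((~(p4 | ~p1) | p4) & (p4 -> (p4 | ~p1)))   — eliminate ->
≡ ((~p1 | p3) & ~p3 & p2) | ((~(p4 | ~p1) | p4) & (~p4 | p4 | ~p1))   — eliminate ->
≡ ((~p1 | p3) & ~p3 & p2) | (((~p4 & ~~p1) | p4) & (~p4 | p4 | ~p1))   — De Morgan
≡ ((~p1 | p3) & ~p3 & p2) | (((~p4 & p1) | p4) & (~p4 | p4 | ~p1))   — double negation
≡ (~p1 & ~p3 & p2) | (p3 & ~p3 & p2) | (~p4 & p1 & ~p4) | (~p4 & p1 & p4) | (~p4 & p1 & ~p1) | (p4 & ~p4) | (p4 & p4) | (p4 & ~p1)   — distribute & over |
≡ (~p1 & ~p3 & p2) | (~p4 & p1) | p4   — simplify

(~p1 & ~p3 & p2) | (~p4 & p1) | p4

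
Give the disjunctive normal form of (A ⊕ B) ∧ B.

¬A ∧ B

(A ⊕ B) ∧ B
≡ ((A ∧ ¬B) ∨ (¬A ∧ B)) ∧ B   [expand ⊕]
≡ (A ∧ ¬B ∧ B) ∨ (¬A ∧ B ∧ B)   [distribute ∧ over ∨]
≡ ¬A ∧ B   [simplify]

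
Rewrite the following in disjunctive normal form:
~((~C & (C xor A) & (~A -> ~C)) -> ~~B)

~((~C & (C xor A) & (~A -> ~C)) -> ~~B)
≡ ~(~(~C & (C xor A) & (~A -> ~C)) | ~~B)   [eliminate ->]
≡ ~(~(~C & ((C & ~A) | (~C & A)) & (~A -> ~C)) | ~~B)   [expand xor]
≡ ~(~(~C & ((C & ~A) | (~C & A)) & (~~A | ~C)) | ~~B)   [eliminate ->]
≡ ~~(~C & ((C & ~A) | (~C & A)) & (~~A | ~C)) & ~~~B   [De Morgan]
≡ ~C & ((C & ~A) | (~C & A)) & (~~A | ~C) & ~~~B   [double negation]
≡ ~C & ((C & ~A) | (~C & A)) & (A | ~C) & ~~~B   [double negation]
≡ ~C & ((C & ~A) | (~C & A)) & (A | ~C) & ~B   [double negation]
≡ (~C & C & ~A & A & ~B) | (~C & C & ~A & ~C & ~B) | (~C & ~C & A & A & ~B) | (~C & ~C & A & ~C & ~B)   [distribute & over |]
≡ ~C & A & ~B   [simplify]

~C & A & ~B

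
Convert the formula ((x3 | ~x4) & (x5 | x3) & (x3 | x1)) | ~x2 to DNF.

((x3 | ~x4) & (x5 | x3) & (x3 | x1)) | ~x2
≡ (x3 & x5 & x3) | (x3 & x5 & x1) | (x3 & x3 & x3) | (x3 & x3 & x1) | (~x4 & x5 & x3) | (~x4 & x5 & x1) | (~x4 & x3 & x3) | (~x4 & x3 & x1) | ~x2   [distribute & over |]
≡ x3 | (~x4 & x5 & x1) | ~x2   [simplify]

x3 | (~x4 & x5 & x1) | ~x2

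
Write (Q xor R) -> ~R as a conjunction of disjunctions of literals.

~R | Q

(Q xor R) -> ~R
≡ ~(Q xor R) | ~R   [eliminate ->]
≡ ~((Q | R) & ~(Q & R)) | ~R   [expand xor]
≡ ~(Q | R) | ~~(Q & R) | ~R   [De Morgan]
≡ (~Q & ~R) | ~~(Q & R) | ~R   [De Morgan]
≡ (~Q & ~R) | (Q & R) | ~R   [double negation]
≡ (~Q | Q | ~R) & (~Q | R | ~R) & (~R | Q | ~R) & (~R | R | ~R)   [distribute | over &]
≡ ~R | Q   [simplify]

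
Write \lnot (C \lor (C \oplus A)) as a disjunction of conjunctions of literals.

\lnot (C \lor (C \oplus A))
≡ \lnot (C \lor (C \land \lnot A) \lor (\lnot C \land A))   (expand \oplus)
≡ \lnot C \land \lnot (C \land \lnot A) \land \lnot (\lnot C \land A)   (De Morgan)
≡ \lnot C \land (\lnot C \lor \lnot \lnot A) \land \lnot (\lnot C \land A)   (De Morgan)
≡ \lnot C \land (\lnot C \lor A) \land \lnot (\lnot C \land A)   (double negation)
≡ \lnot C \land (\lnot C \lor A) \land (\lnot \lnot C \lor \lnot A)   (De Morgan)
≡ \lnot C \land (\lnot C \lor A) \land (C \lor \lnot A)   (double negation)
≡ (\lnot C \land \lnot C \land C) \lor (\lnot C \land \lnot C \land \lnot A) \lor (\lnot C \land A \land C) \lor (\lnot C \land A \land \lnot A)   (distribute \land over \lor)
≡ \lnot C \land \lnot A   (simplify)

\lnot C \land \lnot A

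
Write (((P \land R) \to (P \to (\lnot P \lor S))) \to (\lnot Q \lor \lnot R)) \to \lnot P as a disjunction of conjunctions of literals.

(S \land Q \land R) \lor \lnot P

(((P \land R) \to (P \to (\lnot P \lor S))) \to (\lnot Q \lor \lnot R)) \to \lnot P
≡ \lnot (((P \land R) \to (P \to (\lnot P \lor S))) \to (\lnot Q \lor \lnot R)) \lor \lnot P   [eliminate \to]
≡ \lnot (\lnot ((P \land R) \to (P \to (\lnot P \lor S))) \lor \lnot Q \lor \lnot R) \lor \lnot P   [eliminate \to]
≡ \lnot (\lnot (\lnot (P \land R) \lor (P \to (\lnot P \lor S))) \lor \lnot Q \lor \lnot R) \lor \lnot P   [eliminate \to]
≡ \lnot (\lnot (\lnot (P \land R) \lor \lnot P \lor \lnot P \lor S) \lor \lnot Q \lor \lnot R) \lor \lnot P   [eliminate \to]
≡ (\lnot \lnot (\lnot (P \land R) \lor \lnot P \lor \lnot P \lor S) \land \lnot \lnot Q \land \lnot \lnot R) \lor \lnot P   [De Morgan]
≡ ((\lnot (P \land R) \lor \lnot P \lor \lnot P \lor S) \land \lnot \lnot Q \land \lnot \lnot R) \lor \lnot P   [double negation]
≡ ((\lnot P \lor \lnot R \lor \lnot P \lor \lnot P \lor S) \land \lnot \lnot Q \land \lnot \lnot R) \lor \lnot P   [De Morgan]
≡ ((\lnot P \lor \lnot R \lor \lnot P \lor \lnot P \lor S) \land Q \land \lnot \lnot R) \lor \lnot P   [double negation]
≡ ((\lnot P \lor \lnot R \lor \lnot P \lor \lnot P \lor S) \land Q \land R) \lor \lnot P   [double negation]
≡ (\lnot P \land Q \land R) \lor (\lnot R \land Q \land R) \lor (\lnot P \land Q \land R) \lor (\lnot P \land Q \land R) \lor (S \land Q \land R) \lor \lnot P   [distribute \land over \lor]
≡ (S \land Q \land R) \lor \lnot P   [simplify]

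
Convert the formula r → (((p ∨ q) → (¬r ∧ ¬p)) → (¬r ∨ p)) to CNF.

r → (((p ∨ q) → (¬r ∧ ¬p)) → (¬r ∨ p))
⇔ ¬r ∨ (((p ∨ q) → (¬r ∧ ¬p)) → (¬r ∨ p))   [eliminate →]
⇔ ¬r ∨ ¬((p ∨ q) → (¬r ∧ ¬p)) ∨ ¬r ∨ p   [eliminate →]
⇔ ¬r ∨ ¬(¬(p ∨ q) ∨ (¬r ∧ ¬p)) ∨ ¬r ∨ p   [eliminate →]
⇔ ¬r ∨ (¬¬(p ∨ q) ∧ ¬(¬r ∧ ¬p)) ∨ ¬r ∨ p   [De Morgan]
⇔ ¬r ∨ ((p ∨ q) ∧ ¬(¬r ∧ ¬p)) ∨ ¬r ∨ p   [double negation]
⇔ ¬r ∨ ((p ∨ q) ∧ (¬¬r ∨ ¬¬p)) ∨ ¬r ∨ p   [De Morgan]
⇔ ¬r ∨ ((p ∨ q) ∧ (r ∨ ¬¬p)) ∨ ¬r ∨ p   [double negation]
⇔ ¬r ∨ ((p ∨ q) ∧ (r ∨ p)) ∨ ¬r ∨ p   [double negation]
⇔ (¬r ∨ p ∨ q ∨ ¬r ∨ p) ∧ (¬r ∨ r ∨ p ∨ ¬r ∨ p)   [distribute ∨ over ∧]
⇔ ¬r ∨ p ∨ q   [simplify]

¬r ∨ p ∨ q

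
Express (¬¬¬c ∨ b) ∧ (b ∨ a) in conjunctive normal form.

(¬c ∨ b) ∧ (b ∨ a)

(¬¬¬c ∨ b) ∧ (b ∨ a)
≡ (¬c ∨ b) ∧ (b ∨ a)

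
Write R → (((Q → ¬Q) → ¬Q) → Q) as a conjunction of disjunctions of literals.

¬R ∨ Q

R → (((Q → ¬Q) → ¬Q) → Q)
⇔ ¬R ∨ (((Q → ¬Q) → ¬Q) → Q)   — eliminate →
⇔ ¬R ∨ ¬((Q → ¬Q) → ¬Q) ∨ Q   — eliminate →
⇔ ¬R ∨ ¬(¬(Q → ¬Q) ∨ ¬Q) ∨ Q   — eliminate →
⇔ ¬R ∨ ¬(¬(¬Q ∨ ¬Q) ∨ ¬Q) ∨ Q   — eliminate →
⇔ ¬R ∨ ¬¬(¬Q ∨ ¬Q) ∧ ¬¬Q ∨ Q   — De Morgan
⇔ ¬R ∨ (¬Q ∨ ¬Q) ∧ ¬¬Q ∨ Q   — double negation
⇔ ¬R ∨ (¬Q ∨ ¬Q) ∧ Q ∨ Q   — double negation
⇔ (¬R ∨ ¬Q ∨ ¬Q ∨ Q) ∧ (¬R ∨ Q ∨ Q)   — distribute ∨ over ∧
⇔ ¬R ∨ Q   — simplify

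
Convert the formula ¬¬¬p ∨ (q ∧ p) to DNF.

¬¬¬p ∨ (q ∧ p)
≡ ¬p ∨ (q ∧ p)   [double negation]

¬p ∨ (q ∧ p)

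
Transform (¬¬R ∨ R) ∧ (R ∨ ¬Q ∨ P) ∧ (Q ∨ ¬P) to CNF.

R ∧ (Q ∨ ¬P)

(¬¬R ∨ R) ∧ (R ∨ ¬Q ∨ P) ∧ (Q ∨ ¬P)
≡ (R ∨ R) ∧ (R ∨ ¬Q ∨ P) ∧ (Q ∨ ¬P)   (double negation)
≡ R ∧ (Q ∨ ¬P)   (simplify)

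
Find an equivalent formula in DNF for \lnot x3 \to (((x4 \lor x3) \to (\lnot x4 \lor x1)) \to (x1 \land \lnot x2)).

\lnot x3 \to (((x4 \lor x3) \to (\lnot x4 \lor x1)) \to (x1 \land \lnot x2))
≡ \lnot \lnot x3 \lor (((x4 \lor x3) \to (\lnot x4 \lor x1)) \to (x1 \land \lnot x2))   — eliminate \to
≡ \lnot \lnot x3 \lor \lnot ((x4 \lor x3) \to (\lnot x4 \lor x1)) \lor (x1 \land \lnot x2)   — eliminate \to
≡ \lnot \lnot x3 \lor \lnot (\lnot (x4 \lor x3) \lor \lnot x4 \lor x1) \lor (x1 \land \lnot x2)   — eliminate \to
≡ x3 \lor \lnot (\lnot (x4 \lor x3) \lor \lnot x4 \lor x1) \lor (x1 \land \lnot x2)   — double negation
≡ x3 \lor (\lnot \lnot (x4 \lor x3) \land \lnot \lnot x4 \land \lnot x1) \lor (x1 \land \lnot x2)   — De Morgan
≡ x3 \lor ((x4 \lor x3) \land \lnot \lnot x4 \land \lnot x1) \lor (x1 \land \lnot x2)   — double negation
≡ x3 \lor ((x4 \lor x3) \land x4 \land \lnot x1) \lor (x1 \land \lnot x2)   — double negation
≡ x3 \lor (x4 \land x4 \land \lnot x1) \lor (x3 \land x4 \land \lnot x1) \lor (x1 \land \lnot x2)   — distribute \land over \lor
≡ x3 \lor (x4 \land \lnot x1) \lor (x1 \land \lnot x2)   — simplify

x3 \lor (x4 \land \lnot x1) \lor (x1 \land \lnot x2)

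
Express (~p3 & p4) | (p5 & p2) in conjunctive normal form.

(~p3 & p4) | (p5 & p2)
≡ (~p3 | p5) & (~p3 | p2) & (p4 | p5) & (p4 | p2)

(~p3 | p5) & (~p3 | p2) & (p4 | p5) & (p4 | p2)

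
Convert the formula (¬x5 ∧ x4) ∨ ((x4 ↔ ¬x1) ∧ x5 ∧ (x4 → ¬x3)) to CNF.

(¬x5 ∨ ¬x4 ∨ ¬x1) ∧ (¬x5 ∨ ¬x4 ∨ ¬x3) ∧ (x4 ∨ x1) ∧ (x4 ∨ x5)

(¬x5 ∧ x4) ∨ ((x4 ↔ ¬x1) ∧ x5 ∧ (x4 → ¬x3))
≡ (¬x5 ∧ x4) ∨ ((x4 → ¬x1) ∧ (¬x1 → x4) ∧ x5 ∧ (x4 → ¬x3))   — eliminate ↔
≡ (¬x5 ∧ x4) ∨ ((¬x4 ∨ ¬x1) ∧ (¬x1 → x4) ∧ x5 ∧ (x4 → ¬x3))   — eliminate →
≡ (¬x5 ∧ x4) ∨ ((¬x4 ∨ ¬x1) ∧ (¬¬x1 ∨ x4) ∧ x5 ∧ (x4 → ¬x3))   — eliminate →
≡ (¬x5 ∧ x4) ∨ ((¬x4 ∨ ¬x1) ∧ (¬¬x1 ∨ x4) ∧ x5 ∧ (¬x4 ∨ ¬x3))   — eliminate →
≡ (¬x5 ∧ x4) ∨ ((¬x4 ∨ ¬x1) ∧ (x1 ∨ x4) ∧ x5 ∧ (¬x4 ∨ ¬x3))   — double negation
≡ (¬x5 ∨ ¬x4 ∨ ¬x1) ∧ (¬x5 ∨ x1 ∨ x4) ∧ (¬x5 ∨ x5) ∧ (¬x5 ∨ ¬x4 ∨ ¬x3) ∧ (x4 ∨ ¬x4 ∨ ¬x1) ∧ (x4 ∨ x1 ∨ x4) ∧ (x4 ∨ x5) ∧ (x4 ∨ ¬x4 ∨ ¬x3)   — distribute ∨ over ∧
≡ (¬x5 ∨ ¬x4 ∨ ¬x1) ∧ (¬x5 ∨ ¬x4 ∨ ¬x3) ∧ (x4 ∨ x1) ∧ (x4 ∨ x5)   — simplify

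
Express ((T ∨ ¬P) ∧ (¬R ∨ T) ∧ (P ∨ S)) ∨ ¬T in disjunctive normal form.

(T ∧ P) ∨ (T ∧ S) ∨ (¬P ∧ ¬R ∧ S) ∨ ¬T

((T ∨ ¬P) ∧ (¬R ∨ T) ∧ (P ∨ S)) ∨ ¬T
= (T ∧ ¬R ∧ P) ∨ (T ∧ ¬R ∧ S) ∨ (T ∧ T ∧ P) ∨ (T ∧ T ∧ S) ∨ (¬P ∧ ¬R ∧ P) ∨ (¬P ∧ ¬R ∧ S) ∨ (¬P ∧ T ∧ P) ∨ (¬P ∧ T ∧ S) ∨ ¬T
= (T ∧ P) ∨ (T ∧ S) ∨ (¬P ∧ ¬R ∧ S) ∨ ¬T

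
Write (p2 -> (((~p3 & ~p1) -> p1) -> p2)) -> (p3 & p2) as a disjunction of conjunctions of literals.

p3 & p2

(p2 -> (((~p3 & ~p1) -> p1) -> p2)) -> (p3 & p2)
≡ ~(p2 -> (((~p3 & ~p1) -> p1) -> p2)) | (p3 & p2)   — eliminate ->
≡ ~(~p2 | (((~p3 & ~p1) -> p1) -> p2)) | (p3 & p2)   — eliminate ->
≡ ~(~p2 | ~((~p3 & ~p1) -> p1) | p2) | (p3 & p2)   — eliminate ->
≡ ~(~p2 | ~(~(~p3 & ~p1) | p1) | p2) | (p3 & p2)   — eliminate ->
≡ (~~p2 & ~~(~(~p3 & ~p1) | p1) & ~p2) | (p3 & p2)   — De Morgan
≡ (p2 & ~~(~(~p3 & ~p1) | p1) & ~p2) | (p3 & p2)   — double negation
≡ (p2 & (~(~p3 & ~p1) | p1) & ~p2) | (p3 & p2)   — double negation
≡ (p2 & (~~p3 | ~~p1 | p1) & ~p2) | (p3 & p2)   — De Morgan
≡ (p2 & (p3 | ~~p1 | p1) & ~p2) | (p3 & p2)   — double negation
≡ (p2 & (p3 | p1 | p1) & ~p2) | (p3 & p2)   — double negation
≡ (p2 & p3 & ~p2) | (p2 & p1 & ~p2) | (p2 & p1 & ~p2) | (p3 & p2)   — distribute & over |
≡ p3 & p2   — simplify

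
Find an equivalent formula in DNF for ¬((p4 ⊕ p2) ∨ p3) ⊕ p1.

¬((p4 ⊕ p2) ∨ p3) ⊕ p1
= (¬((p4 ⊕ p2) ∨ p3) ∧ ¬p1) ∨ (¬¬((p4 ⊕ p2) ∨ p3) ∧ p1)
= (¬((p4 ∧ ¬p2) ∨ (¬p4 ∧ p2) ∨ p3) ∧ ¬p1) ∨ (¬¬((p4 ⊕ p2) ∨ p3) ∧ p1)
= (¬((p4 ∧ ¬p2) ∨ (¬p4 ∧ p2) ∨ p3) ∧ ¬p1) ∨ (¬¬((p4 ∧ ¬p2) ∨ (¬p4 ∧ p2) ∨ p3) ∧ p1)
= (¬(p4 ∧ ¬p2) ∧ ¬(¬p4 ∧ p2) ∧ ¬p3 ∧ ¬p1) ∨ (¬¬((p4 ∧ ¬p2) ∨ (¬p4 ∧ p2) ∨ p3) ∧ p1)
= ((¬p4 ∨ ¬¬p2) ∧ ¬(¬p4 ∧ p2) ∧ ¬p3 ∧ ¬p1) ∨ (¬¬((p4 ∧ ¬p2) ∨ (¬p4 ∧ p2) ∨ p3) ∧ p1)
= ((¬p4 ∨ p2) ∧ ¬(¬p4 ∧ p2) ∧ ¬p3 ∧ ¬p1) ∨ (¬¬((p4 ∧ ¬p2) ∨ (¬p4 ∧ p2) ∨ p3) ∧ p1)
= ((¬p4 ∨ p2) ∧ (¬¬p4 ∨ ¬p2) ∧ ¬p3 ∧ ¬p1) ∨ (¬¬((p4 ∧ ¬p2) ∨ (¬p4 ∧ p2) ∨ p3) ∧ p1)
= ((¬p4 ∨ p2) ∧ (p4 ∨ ¬p2) ∧ ¬p3 ∧ ¬p1) ∨ (¬¬((p4 ∧ ¬p2) ∨ (¬p4 ∧ p2) ∨ p3) ∧ p1)
= ((¬p4 ∨ p2) ∧ (p4 ∨ ¬p2) ∧ ¬p3 ∧ ¬p1) ∨ (((p4 ∧ ¬p2) ∨ (¬p4 ∧ p2) ∨ p3) ∧ p1)
= (¬p4 ∧ p4 ∧ ¬p3 ∧ ¬p1) ∨ (¬p4 ∧ ¬p2 ∧ ¬p3 ∧ ¬p1) ∨ (p2 ∧ p4 ∧ ¬p3 ∧ ¬p1) ∨ (p2 ∧ ¬p2 ∧ ¬p3 ∧ ¬p1) ∨ (p4 ∧ ¬p2 ∧ p1) ∨ (¬p4 ∧ p2 ∧ p1) ∨ (p3 ∧ p1)
= (¬p4 ∧ ¬p2 ∧ ¬p3 ∧ ¬p1) ∨ (p2 ∧ p4 ∧ ¬p3 ∧ ¬p1) ∨ (p4 ∧ ¬p2 ∧ p1) ∨ (¬p4 ∧ p2 ∧ p1) ∨ (p3 ∧ p1)

(¬p4 ∧ ¬p2 ∧ ¬p3 ∧ ¬p1) ∨ (p2 ∧ p4 ∧ ¬p3 ∧ ¬p1) ∨ (p4 ∧ ¬p2 ∧ p1) ∨ (¬p4 ∧ p2 ∧ p1) ∨ (p3 ∧ p1)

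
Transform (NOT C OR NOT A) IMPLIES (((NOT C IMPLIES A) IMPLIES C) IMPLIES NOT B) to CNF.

(NOT C OR NOT A) IMPLIES (((NOT C IMPLIES A) IMPLIES C) IMPLIES NOT B)
≡ NOT (NOT C OR NOT A) OR (((NOT C IMPLIES A) IMPLIES C) IMPLIES NOT B)   [eliminate IMPLIES]
≡ NOT (NOT C OR NOT A) OR NOT ((NOT C IMPLIES A) IMPLIES C) OR NOT B   [eliminate IMPLIES]
≡ NOT (NOT C OR NOT A) OR NOT (NOT (NOT C IMPLIES A) OR C) OR NOT B   [eliminate IMPLIES]
≡ NOT (NOT C OR NOT A) OR NOT (NOT (NOT NOT C OR A) OR C) OR NOT B   [eliminate IMPLIES]
≡ (NOT NOT C AND NOT NOT A) OR NOT (NOT (NOT NOT C OR A) OR C) OR NOT B   [De Morgan]
≡ (C AND NOT NOT A) OR NOT (NOT (NOT NOT C OR A) OR C) OR NOT B   [double negation]
≡ (C AND A) OR NOT (NOT (NOT NOT C OR A) OR C) OR NOT B   [double negation]
≡ (C AND A) OR (NOT NOT (NOT NOT C OR A) AND NOT C) OR NOT B   [De Morgan]
≡ (C AND A) OR ((NOT NOT C OR A) AND NOT C) OR NOT B   [double negation]
≡ (C AND A) OR ((C OR A) AND NOT C) OR NOT B   [double negation]
≡ (C OR C OR A OR NOT B) AND (C OR NOT C OR NOT B) AND (A OR C OR A OR NOT B) AND (A OR NOT C OR NOT B)   [distribute OR over AND]
≡ (C OR A OR NOT B) AND (A OR NOT C OR NOT B)   [simplify]

(C OR A OR NOT B) AND (A OR NOT C OR NOT B)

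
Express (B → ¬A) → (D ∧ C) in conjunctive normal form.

(B ∨ D) ∧ (B ∨ C) ∧ (A ∨ D) ∧ (A ∨ C)

(B → ¬A) → (D ∧ C)
≡ ¬(B → ¬A) ∨ (D ∧ C)   [eliminate →]
≡ ¬(¬B ∨ ¬A) ∨ (D ∧ C)   [eliminate →]
≡ (¬¬B ∧ ¬¬A) ∨ (D ∧ C)   [De Morgan]
≡ (B ∧ ¬¬A) ∨ (D ∧ C)   [double negation]
≡ (B ∧ A) ∨ (D ∧ C)   [double negation]
≡ (B ∨ D) ∧ (B ∨ C) ∧ (A ∨ D) ∧ (A ∨ C)   [distribute ∨ over ∧]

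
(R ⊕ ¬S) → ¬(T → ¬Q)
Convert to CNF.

(¬R ∨ ¬S ∨ T) ∧ (¬R ∨ ¬S ∨ Q) ∧ (S ∨ R ∨ T) ∧ (S ∨ R ∨ Q)

(R ⊕ ¬S) → ¬(T → ¬Q)
≡ ¬(R ⊕ ¬S) ∨ ¬(T → ¬Q)
≡ ¬((R ∨ ¬S) ∧ ¬(R ∧ ¬S)) ∨ ¬(T → ¬Q)
≡ ¬((R ∨ ¬S) ∧ ¬(R ∧ ¬S)) ∨ ¬(¬T ∨ ¬Q)
≡ ¬(R ∨ ¬S) ∨ ¬¬(R ∧ ¬S) ∨ ¬(¬T ∨ ¬Q)
≡ (¬R ∧ ¬¬S) ∨ ¬¬(R ∧ ¬S) ∨ ¬(¬T ∨ ¬Q)
≡ (¬R ∧ S) ∨ ¬¬(R ∧ ¬S) ∨ ¬(¬T ∨ ¬Q)
≡ (¬R ∧ S) ∨ (R ∧ ¬S) ∨ ¬(¬T ∨ ¬Q)
≡ (¬R ∧ S) ∨ (R ∧ ¬S) ∨ (¬¬T ∧ ¬¬Q)
≡ (¬R ∧ S) ∨ (R ∧ ¬S) ∨ (T ∧ ¬¬Q)
≡ (¬R ∧ S) ∨ (R ∧ ¬S) ∨ (T ∧ Q)
≡ (¬R ∨ R ∨ T) ∧ (¬R ∨ R ∨ Q) ∧ (¬R ∨ ¬S ∨ T) ∧ (¬R ∨ ¬S ∨ Q) ∧ (S ∨ R ∨ T) ∧ (S ∨ R ∨ Q) ∧ (S ∨ ¬S ∨ T) ∧ (S ∨ ¬S ∨ Q)
≡ (¬R ∨ ¬S ∨ T) ∧ (¬R ∨ ¬S ∨ Q) ∧ (S ∨ R ∨ T) ∧ (S ∨ R ∨ Q)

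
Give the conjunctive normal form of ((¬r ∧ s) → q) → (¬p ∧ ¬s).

((¬r ∧ s) → q) → (¬p ∧ ¬s)
⇔ ¬((¬r ∧ s) → q) ∨ (¬p ∧ ¬s)   (eliminate →)
⇔ ¬(¬(¬r ∧ s) ∨ q) ∨ (¬p ∧ ¬s)   (eliminate →)
⇔ (¬¬(¬r ∧ s) ∧ ¬q) ∨ (¬p ∧ ¬s)   (De Morgan)
⇔ (¬r ∧ s ∧ ¬q) ∨ (¬p ∧ ¬s)   (double negation)
⇔ (¬r ∨ ¬p) ∧ (¬r ∨ ¬s) ∧ (s ∨ ¬p) ∧ (s ∨ ¬s) ∧ (¬q ∨ ¬p) ∧ (¬q ∨ ¬s)   (distribute ∨ over ∧)
⇔ (¬r ∨ ¬p) ∧ (¬r ∨ ¬s) ∧ (s ∨ ¬p) ∧ (¬q ∨ ¬p) ∧ (¬q ∨ ¬s)   (simplify)

(¬r ∨ ¬p) ∧ (¬r ∨ ¬s) ∧ (s ∨ ¬p) ∧ (¬q ∨ ¬p) ∧ (¬q ∨ ¬s)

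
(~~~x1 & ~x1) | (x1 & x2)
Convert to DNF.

~x1 | (x1 & x2)

(~~~x1 & ~x1) | (x1 & x2)
⇔ (~x1 & ~x1) | (x1 & x2)   (double negation)
⇔ ~x1 | (x1 & x2)   (simplify)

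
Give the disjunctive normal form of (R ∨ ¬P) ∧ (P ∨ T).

(R ∨ ¬P) ∧ (P ∨ T)
≡ R ∧ P ∨ R ∧ T ∨ ¬P ∧ P ∨ ¬P ∧ T
≡ R ∧ P ∨ R ∧ T ∨ ¬P ∧ T

R ∧ P ∨ R ∧ T ∨ ¬P ∧ T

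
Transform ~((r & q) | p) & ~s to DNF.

(~r & ~p & ~s) | (~q & ~p & ~s)

~((r & q) | p) & ~s
≡ ~(r & q) & ~p & ~s   — De Morgan
≡ (~r | ~q) & ~p & ~s   — De Morgan
≡ (~r & ~p & ~s) | (~q & ~p & ~s)   — distribute & over |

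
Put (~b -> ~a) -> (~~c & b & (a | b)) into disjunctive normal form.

(~b -> ~a) -> (~~c & b & (a | b))
≡ ~(~b -> ~a) | (~~c & b & (a | b))   [eliminate ->]
≡ ~(~~b | ~a) | (~~c & b & (a | b))   [eliminate ->]
≡ (~~~b & ~~a) | (~~c & b & (a | b))   [De Morgan]
≡ (~b & ~~a) | (~~c & b & (a | b))   [double negation]
≡ (~b & a) | (~~c & b & (a | b))   [double negation]
≡ (~b & a) | (c & b & (a | b))   [double negation]
≡ (~b & a) | (c & b & a) | (c & b & b)   [distribute & over |]
≡ (~b & a) | (c & b)   [simplify]

(~b & a) | (c & b)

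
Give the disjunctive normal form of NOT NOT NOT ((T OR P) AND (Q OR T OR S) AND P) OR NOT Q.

NOT P OR NOT Q

NOT NOT NOT ((T OR P) AND (Q OR T OR S) AND P) OR NOT Q
⇔ NOT ((T OR P) AND (Q OR T OR S) AND P) OR NOT Q   [double negation]
⇔ NOT (T OR P) OR NOT (Q OR T OR S) OR NOT P OR NOT Q   [De Morgan]
⇔ (NOT T AND NOT P) OR NOT (Q OR T OR S) OR NOT P OR NOT Q   [De Morgan]
⇔ (NOT T AND NOT P) OR (NOT Q AND NOT T AND NOT S) OR NOT P OR NOT Q   [De Morgan]
⇔ NOT P OR NOT Q   [simplify]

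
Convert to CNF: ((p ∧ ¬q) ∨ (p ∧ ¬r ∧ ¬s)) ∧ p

p ∧ (¬q ∨ ¬r) ∧ (¬q ∨ ¬s)

((p ∧ ¬q) ∨ (p ∧ ¬r ∧ ¬s)) ∧ p
= (p ∨ p) ∧ (p ∨ ¬r) ∧ (p ∨ ¬s) ∧ (¬q ∨ p) ∧ (¬q ∨ ¬r) ∧ (¬q ∨ ¬s) ∧ p   (distribute ∨ over ∧)
= p ∧ (¬q ∨ ¬r) ∧ (¬q ∨ ¬s)   (simplify)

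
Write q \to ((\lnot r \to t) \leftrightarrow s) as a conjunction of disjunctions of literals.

(\lnot q \lor \lnot r \lor s) \land (\lnot q \lor \lnot t \lor s) \land (\lnot q \lor \lnot s \lor r \lor t)

q \to ((\lnot r \to t) \leftrightarrow s)
= \lnot q \lor ((\lnot r \to t) \leftrightarrow s)   [eliminate \to]
= \lnot q \lor (((\lnot r \to t) \to s) \land (s \to (\lnot r \to t)))   [eliminate \leftrightarrow]
= \lnot q \lor ((\lnot (\lnot r \to t) \lor s) \land (s \to (\lnot r \to t)))   [eliminate \to]
= \lnot q \lor ((\lnot (\lnot \lnot r \lor t) \lor s) \land (s \to (\lnot r \to t)))   [eliminate \to]
= \lnot q \lor ((\lnot (\lnot \lnot r \lor t) \lor s) \land (\lnot s \lor (\lnot r \to t)))   [eliminate \to]
= \lnot q \lor ((\lnot (\lnot \lnot r \lor t) \lor s) \land (\lnot s \lor \lnot \lnot r \lor t))   [eliminate \to]
= \lnot q \lor (((\lnot \lnot \lnot r \land \lnot t) \lor s) \land (\lnot s \lor \lnot \lnot r \lor t))   [De Morgan]
= \lnot q \lor (((\lnot r \land \lnot t) \lor s) \land (\lnot s \lor \lnot \lnot r \lor t))   [double negation]
= \lnot q \lor (((\lnot r \land \lnot t) \lor s) \land (\lnot s \lor r \lor t))   [double negation]
= (\lnot q \lor \lnot r \lor s) \land (\lnot q \lor \lnot t \lor s) \land (\lnot q \lor \lnot s \lor r \lor t)   [distribute \lor over \land]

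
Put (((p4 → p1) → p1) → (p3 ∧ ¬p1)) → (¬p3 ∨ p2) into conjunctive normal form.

¬p3 ∨ p1 ∨ p2

(((p4 → p1) → p1) → (p3 ∧ ¬p1)) → (¬p3 ∨ p2)
≡ ¬(((p4 → p1) → p1) → (p3 ∧ ¬p1)) ∨ ¬p3 ∨ p2   [eliminate →]
≡ ¬(¬((p4 → p1) → p1) ∨ (p3 ∧ ¬p1)) ∨ ¬p3 ∨ p2   [eliminate →]
≡ ¬(¬(¬(p4 → p1) ∨ p1) ∨ (p3 ∧ ¬p1)) ∨ ¬p3 ∨ p2   [eliminate →]
≡ ¬(¬(¬(¬p4 ∨ p1) ∨ p1) ∨ (p3 ∧ ¬p1)) ∨ ¬p3 ∨ p2   [eliminate →]
≡ (¬¬(¬(¬p4 ∨ p1) ∨ p1) ∧ ¬(p3 ∧ ¬p1)) ∨ ¬p3 ∨ p2   [De Morgan]
≡ ((¬(¬p4 ∨ p1) ∨ p1) ∧ ¬(p3 ∧ ¬p1)) ∨ ¬p3 ∨ p2   [double negation]
≡ (((¬¬p4 ∧ ¬p1) ∨ p1) ∧ ¬(p3 ∧ ¬p1)) ∨ ¬p3 ∨ p2   [De Morgan]
≡ (((p4 ∧ ¬p1) ∨ p1) ∧ ¬(p3 ∧ ¬p1)) ∨ ¬p3 ∨ p2   [double negation]
≡ (((p4 ∧ ¬p1) ∨ p1) ∧ (¬p3 ∨ ¬¬p1)) ∨ ¬p3 ∨ p2   [De Morgan]
≡ (((p4 ∧ ¬p1) ∨ p1) ∧ (¬p3 ∨ p1)) ∨ ¬p3 ∨ p2   [double negation]
≡ (p4 ∨ p1 ∨ ¬p3 ∨ p2) ∧ (¬p1 ∨ p1 ∨ ¬p3 ∨ p2) ∧ (¬p3 ∨ p1 ∨ ¬p3 ∨ p2)   [distribute ∨ over ∧]
≡ ¬p3 ∨ p1 ∨ p2   [simplify]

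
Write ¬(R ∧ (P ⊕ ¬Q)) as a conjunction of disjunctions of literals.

¬(R ∧ (P ⊕ ¬Q))
≡ ¬(R ∧ (P ∨ ¬Q) ∧ ¬(P ∧ ¬Q))   [expand ⊕]
≡ ¬R ∨ ¬(P ∨ ¬Q) ∨ ¬¬(P ∧ ¬Q)   [De Morgan]
≡ ¬R ∨ (¬P ∧ ¬¬Q) ∨ ¬¬(P ∧ ¬Q)   [De Morgan]
≡ ¬R ∨ (¬P ∧ Q) ∨ ¬¬(P ∧ ¬Q)   [double negation]
≡ ¬R ∨ (¬P ∧ Q) ∨ (P ∧ ¬Q)   [double negation]
≡ (¬R ∨ ¬P ∨ P) ∧ (¬R ∨ ¬P ∨ ¬Q) ∧ (¬R ∨ Q ∨ P) ∧ (¬R ∨ Q ∨ ¬Q)   [distribute ∨ over ∧]
≡ (¬R ∨ ¬P ∨ ¬Q) ∧ (¬R ∨ Q ∨ P)   [simplify]

(¬R ∨ ¬P ∨ ¬Q) ∧ (¬R ∨ Q ∨ P)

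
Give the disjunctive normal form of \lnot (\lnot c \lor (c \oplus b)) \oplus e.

\lnot (\lnot c \lor (c \oplus b)) \oplus e
= (\lnot (\lnot c \lor (c \oplus b)) \land \lnot e) \lor (\lnot \lnot (\lnot c \lor (c \oplus b)) \land e)   (expand \oplus)
= (\lnot (\lnot c \lor (c \land \lnot b) \lor (\lnot c \land b)) \land \lnot e) \lor (\lnot \lnot (\lnot c \lor (c \oplus b)) \land e)   (expand \oplus)
= (\lnot (\lnot c \lor (c \land \lnot b) \lor (\lnot c \land b)) \land \lnot e) \lor (\lnot \lnot (\lnot c \lor (c \land \lnot b) \lor (\lnot c \land b)) \land e)   (expand \oplus)
= (\lnot \lnot c \land \lnot (c \land \lnot b) \land \lnot (\lnot c \land b) \land \lnot e) \lor (\lnot \lnot (\lnot c \lor (c \land \lnot b) \lor (\lnot c \land b)) \land e)   (De Morgan)
= (c \land \lnot (c \land \lnot b) \land \lnot (\lnot c \land b) \land \lnot e) \lor (\lnot \lnot (\lnot c \lor (c \land \lnot b) \lor (\lnot c \land b)) \land e)   (double negation)
= (c \land (\lnot c \lor \lnot \lnot b) \land \lnot (\lnot c \land b) \land \lnot e) \lor (\lnot \lnot (\lnot c \lor (c \land \lnot b) \lor (\lnot c \land b)) \land e)   (De Morgan)
= (c \land (\lnot c \lor b) \land \lnot (\lnot c \land b) \land \lnot e) \lor (\lnot \lnot (\lnot c \lor (c \land \lnot b) \lor (\lnot c \land b)) \land e)   (double negation)
= (c \land (\lnot c \lor b) \land (\lnot \lnot c \lor \lnot b) \land \lnot e) \lor (\lnot \lnot (\lnot c \lor (c \land \lnot b) \lor (\lnot c \land b)) \land e)   (De Morgan)
= (c \land (\lnot c \lor b) \land (c \lor \lnot b) \land \lnot e) \lor (\lnot \lnot (\lnot c \lor (c \land \lnot b) \lor (\lnot c \land b)) \land e)   (double negation)
= (c \land (\lnot c \lor b) \land (c \lor \lnot b) \land \lnot e) \lor ((\lnot c \lor (c \land \lnot b) \lor (\lnot c \land b)) \land e)   (double negation)
= (c \land \lnot c \land c \land \lnot e) \lor (c \land \lnot c \land \lnot b \land \lnot e) \lor (c \land b \land c \land \lnot e) \lor (c \land b \land \lnot b \land \lnot e) \lor (\lnot c \land e) \lor (c \land \lnot b \land e) \lor (\lnot c \land b \land e)   (distribute \land over \lor)
= (c \land b \land \lnot e) \lor (\lnot c \land e) \lor (c \land \lnot b \land e)   (simplify)

(c \land b \land \lnot e) \lor (\lnot c \land e) \lor (c \land \lnot b \land e)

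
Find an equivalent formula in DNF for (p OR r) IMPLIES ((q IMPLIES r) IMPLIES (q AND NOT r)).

(NOT p AND NOT r) OR (q AND NOT r)

(p OR r) IMPLIES ((q IMPLIES r) IMPLIES (q AND NOT r))
≡ NOT (p OR r) OR ((q IMPLIES r) IMPLIES (q AND NOT r))   — eliminate IMPLIES
≡ NOT (p OR r) OR NOT (q IMPLIES r) OR (q AND NOT r)   — eliminate IMPLIES
≡ NOT (p OR r) OR NOT (NOT q OR r) OR (q AND NOT r)   — eliminate IMPLIES
≡ (NOT p AND NOT r) OR NOT (NOT q OR r) OR (q AND NOT r)   — De Morgan
≡ (NOT p AND NOT r) OR (NOT NOT q AND NOT r) OR (q AND NOT r)   — De Morgan
≡ (NOT p AND NOT r) OR (q AND NOT r) OR (q AND NOT r)   — double negation
≡ (NOT p AND NOT r) OR (q AND NOT r)   — simplify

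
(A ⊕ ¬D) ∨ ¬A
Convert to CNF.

(A ⊕ ¬D) ∨ ¬A
≡ ((A ∨ ¬D) ∧ ¬(A ∧ ¬D)) ∨ ¬A   — expand ⊕
≡ ((A ∨ ¬D) ∧ (¬A ∨ ¬¬D)) ∨ ¬A   — De Morgan
≡ ((A ∨ ¬D) ∧ (¬A ∨ D)) ∨ ¬A   — double negation
≡ (A ∨ ¬D ∨ ¬A) ∧ (¬A ∨ D ∨ ¬A)   — distribute ∨ over ∧
≡ ¬A ∨ D   — simplify

¬A ∨ D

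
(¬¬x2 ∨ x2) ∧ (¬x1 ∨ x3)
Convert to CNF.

x2 ∧ (¬x1 ∨ x3)

(¬¬x2 ∨ x2) ∧ (¬x1 ∨ x3)
= (x2 ∨ x2) ∧ (¬x1 ∨ x3)   (double negation)
= x2 ∧ (¬x1 ∨ x3)   (simplify)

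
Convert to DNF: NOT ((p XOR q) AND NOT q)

(NOT p AND NOT q) OR q

NOT ((p XOR q) AND NOT q)
≡ NOT (((p AND NOT q) OR (NOT p AND q)) AND NOT q)   [expand XOR]
≡ NOT ((p AND NOT q) OR (NOT p AND q)) OR NOT NOT q   [De Morgan]
≡ (NOT (p AND NOT q) AND NOT (NOT p AND q)) OR NOT NOT q   [De Morgan]
≡ ((NOT p OR NOT NOT q) AND NOT (NOT p AND q)) OR NOT NOT q   [De Morgan]
≡ ((NOT p OR q) AND NOT (NOT p AND q)) OR NOT NOT q   [double negation]
≡ ((NOT p OR q) AND (NOT NOT p OR NOT q)) OR NOT NOT q   [De Morgan]
≡ ((NOT p OR q) AND (p OR NOT q)) OR NOT NOT q   [double negation]
≡ ((NOT p OR q) AND (p OR NOT q)) OR q   [double negation]
≡ (NOT p AND p) OR (NOT p AND NOT q) OR (q AND p) OR (q AND NOT q) OR q   [distribute AND over OR]
≡ (NOT p AND NOT q) OR q   [simplify]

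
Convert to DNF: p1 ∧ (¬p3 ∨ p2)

p1 ∧ ¬p3 ∨ p1 ∧ p2

p1 ∧ (¬p3 ∨ p2)
⇔ p1 ∧ ¬p3 ∨ p1 ∧ p2   — distribute ∧ over ∨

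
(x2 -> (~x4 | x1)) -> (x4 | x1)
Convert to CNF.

(x2 -> (~x4 | x1)) -> (x4 | x1)
≡ ~(x2 -> (~x4 | x1)) | x4 | x1   (eliminate ->)
≡ ~(~x2 | ~x4 | x1) | x4 | x1   (eliminate ->)
≡ (~~x2 & ~~x4 & ~x1) | x4 | x1   (De Morgan)
≡ (x2 & ~~x4 & ~x1) | x4 | x1   (double negation)
≡ (x2 & x4 & ~x1) | x4 | x1   (double negation)
≡ (x2 | x4 | x1) & (x4 | x4 | x1) & (~x1 | x4 | x1)   (distribute | over &)
≡ x4 | x1   (simplify)

x4 | x1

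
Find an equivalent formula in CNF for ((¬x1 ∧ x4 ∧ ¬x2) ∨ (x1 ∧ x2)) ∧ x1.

(¬x1 ∨ x2) ∧ (x4 ∨ x2) ∧ x1

((¬x1 ∧ x4 ∧ ¬x2) ∨ (x1 ∧ x2)) ∧ x1
= (¬x1 ∨ x1) ∧ (¬x1 ∨ x2) ∧ (x4 ∨ x1) ∧ (x4 ∨ x2) ∧ (¬x2 ∨ x1) ∧ (¬x2 ∨ x2) ∧ x1   [distribute ∨ over ∧]
= (¬x1 ∨ x2) ∧ (x4 ∨ x2) ∧ x1   [simplify]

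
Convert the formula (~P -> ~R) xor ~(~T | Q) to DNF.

(P & ~T) | (P & Q) | (~R & ~T) | (~R & Q) | (~P & R & T & ~Q)

(~P -> ~R) xor ~(~T | Q)
⇔ ((~P -> ~R) & ~~(~T | Q)) | (~(~P -> ~R) & ~(~T | Q))   [expand xor]
⇔ ((~~P | ~R) & ~~(~T | Q)) | (~(~P -> ~R) & ~(~T | Q))   [eliminate ->]
⇔ ((~~P | ~R) & ~~(~T | Q)) | (~(~~P | ~R) & ~(~T | Q))   [eliminate ->]
⇔ ((P | ~R) & ~~(~T | Q)) | (~(~~P | ~R) & ~(~T | Q))   [double negation]
⇔ ((P | ~R) & (~T | Q)) | (~(~~P | ~R) & ~(~T | Q))   [double negation]
⇔ ((P | ~R) & (~T | Q)) | (~~~P & ~~R & ~(~T | Q))   [De Morgan]
⇔ ((P | ~R) & (~T | Q)) | (~P & ~~R & ~(~T | Q))   [double negation]
⇔ ((P | ~R) & (~T | Q)) | (~P & R & ~(~T | Q))   [double negation]
⇔ ((P | ~R) & (~T | Q)) | (~P & R & ~~T & ~Q)   [De Morgan]
⇔ ((P | ~R) & (~T | Q)) | (~P & R & T & ~Q)   [double negation]
⇔ (P & ~T) | (P & Q) | (~R & ~T) | (~R & Q) | (~P & R & T & ~Q)   [distribute & over |]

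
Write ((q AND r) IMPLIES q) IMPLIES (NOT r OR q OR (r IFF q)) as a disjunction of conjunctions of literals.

NOT r OR q

((q AND r) IMPLIES q) IMPLIES (NOT r OR q OR (r IFF q))
≡ NOT ((q AND r) IMPLIES q) OR NOT r OR q OR (r IFF q)   [eliminate IMPLIES]
≡ NOT (NOT (q AND r) OR q) OR NOT r OR q OR (r IFF q)   [eliminate IMPLIES]
≡ NOT (NOT (q AND r) OR q) OR NOT r OR q OR ((r IMPLIES q) AND (q IMPLIES r))   [eliminate IFF]
≡ NOT (NOT (q AND r) OR q) OR NOT r OR q OR ((NOT r OR q) AND (q IMPLIES r))   [eliminate IMPLIES]
≡ NOT (NOT (q AND r) OR q) OR NOT r OR q OR ((NOT r OR q) AND (NOT q OR r))   [eliminate IMPLIES]
≡ (NOT NOT (q AND r) AND NOT q) OR NOT r OR q OR ((NOT r OR q) AND (NOT q OR r))   [De Morgan]
≡ (q AND r AND NOT q) OR NOT r OR q OR ((NOT r OR q) AND (NOT q OR r))   [double negation]
≡ (q AND r AND NOT q) OR NOT r OR q OR (NOT r AND NOT q) OR (NOT r AND r) OR (q AND NOT q) OR (q AND r)   [distribute AND over OR]
≡ NOT r OR q   [simplify]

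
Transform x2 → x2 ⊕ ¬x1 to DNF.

x2 → x2 ⊕ ¬x1
≡ ¬x2 ∨ (x2 ⊕ ¬x1)   (eliminate →)
≡ ¬x2 ∨ x2 ∧ ¬¬x1 ∨ ¬x2 ∧ ¬x1   (expand ⊕)
≡ ¬x2 ∨ x2 ∧ x1 ∨ ¬x2 ∧ ¬x1   (double negation)
≡ ¬x2 ∨ x2 ∧ x1   (simplify)

¬x2 ∨ x2 ∧ x1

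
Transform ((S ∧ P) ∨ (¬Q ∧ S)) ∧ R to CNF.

S ∧ (P ∨ ¬Q) ∧ R

((S ∧ P) ∨ (¬Q ∧ S)) ∧ R
⇔ (S ∨ ¬Q) ∧ (S ∨ S) ∧ (P ∨ ¬Q) ∧ (P ∨ S) ∧ R   [distribute ∨ over ∧]
⇔ S ∧ (P ∨ ¬Q) ∧ R   [simplify]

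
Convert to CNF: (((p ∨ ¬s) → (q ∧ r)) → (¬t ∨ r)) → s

(((p ∨ ¬s) → (q ∧ r)) → (¬t ∨ r)) → s
⇔ ¬(((p ∨ ¬s) → (q ∧ r)) → (¬t ∨ r)) ∨ s   [eliminate →]
⇔ ¬(¬((p ∨ ¬s) → (q ∧ r)) ∨ ¬t ∨ r) ∨ s   [eliminate →]
⇔ ¬(¬(¬(p ∨ ¬s) ∨ (q ∧ r)) ∨ ¬t ∨ r) ∨ s   [eliminate →]
⇔ (¬¬(¬(p ∨ ¬s) ∨ (q ∧ r)) ∧ ¬¬t ∧ ¬r) ∨ s   [De Morgan]
⇔ ((¬(p ∨ ¬s) ∨ (q ∧ r)) ∧ ¬¬t ∧ ¬r) ∨ s   [double negation]
⇔ (((¬p ∧ ¬¬s) ∨ (q ∧ r)) ∧ ¬¬t ∧ ¬r) ∨ s   [De Morgan]
⇔ (((¬p ∧ s) ∨ (q ∧ r)) ∧ ¬¬t ∧ ¬r) ∨ s   [double negation]
⇔ (((¬p ∧ s) ∨ (q ∧ r)) ∧ t ∧ ¬r) ∨ s   [double negation]
⇔ (¬p ∨ q ∨ s) ∧ (¬p ∨ r ∨ s) ∧ (s ∨ q ∨ s) ∧ (s ∨ r ∨ s) ∧ (t ∨ s) ∧ (¬r ∨ s)   [distribute ∨ over ∧]
⇔ (s ∨ q) ∧ (s ∨ r) ∧ (t ∨ s) ∧ (¬r ∨ s)   [simplify]

(s ∨ q) ∧ (s ∨ r) ∧ (t ∨ s) ∧ (¬r ∨ s)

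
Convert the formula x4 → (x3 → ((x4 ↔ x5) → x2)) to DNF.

¬x4 ∨ ¬x3 ∨ (x4 ∧ ¬x5) ∨ x2

x4 → (x3 → ((x4 ↔ x5) → x2))
≡ ¬x4 ∨ (x3 → ((x4 ↔ x5) → x2))   [eliminate →]
≡ ¬x4 ∨ ¬x3 ∨ ((x4 ↔ x5) → x2)   [eliminate →]
≡ ¬x4 ∨ ¬x3 ∨ ¬(x4 ↔ x5) ∨ x2   [eliminate →]
≡ ¬x4 ∨ ¬x3 ∨ ¬((x4 → x5) ∧ (x5 → x4)) ∨ x2   [eliminate ↔]
≡ ¬x4 ∨ ¬x3 ∨ ¬((¬x4 ∨ x5) ∧ (x5 → x4)) ∨ x2   [eliminate →]
≡ ¬x4 ∨ ¬x3 ∨ ¬((¬x4 ∨ x5) ∧ (¬x5 ∨ x4)) ∨ x2   [eliminate →]
≡ ¬x4 ∨ ¬x3 ∨ ¬(¬x4 ∨ x5) ∨ ¬(¬x5 ∨ x4) ∨ x2   [De Morgan]
≡ ¬x4 ∨ ¬x3 ∨ (¬¬x4 ∧ ¬x5) ∨ ¬(¬x5 ∨ x4) ∨ x2   [De Morgan]
≡ ¬x4 ∨ ¬x3 ∨ (x4 ∧ ¬x5) ∨ ¬(¬x5 ∨ x4) ∨ x2   [double negation]
≡ ¬x4 ∨ ¬x3 ∨ (x4 ∧ ¬x5) ∨ (¬¬x5 ∧ ¬x4) ∨ x2   [De Morgan]
≡ ¬x4 ∨ ¬x3 ∨ (x4 ∧ ¬x5) ∨ (x5 ∧ ¬x4) ∨ x2   [double negation]
≡ ¬x4 ∨ ¬x3 ∨ (x4 ∧ ¬x5) ∨ x2   [simplify]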